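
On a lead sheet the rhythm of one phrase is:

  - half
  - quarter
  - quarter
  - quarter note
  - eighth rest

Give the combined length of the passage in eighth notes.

11

Express everything in eighth notes: half = 4; quarter = 2; quarter = 2; quarter note = 2; eighth rest = 1.
Total: 4 + 2 + 2 + 2 + 1 = 11 eighth notes.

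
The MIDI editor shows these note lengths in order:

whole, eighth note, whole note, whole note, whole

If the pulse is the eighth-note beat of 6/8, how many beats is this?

33

One eighth-note beat = 2 sixteenth notes.
Express everything in sixteenth notes: whole = 16; eighth note = 2; whole note = 16; whole note = 16; whole = 16.
Adding: 16 + 2 + 16 + 16 + 16 = 66.
66 ÷ 2 = 33 beats.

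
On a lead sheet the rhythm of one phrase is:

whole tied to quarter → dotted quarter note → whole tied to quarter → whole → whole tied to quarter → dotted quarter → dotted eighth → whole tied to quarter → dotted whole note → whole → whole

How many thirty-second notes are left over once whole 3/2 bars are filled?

One bar of 3/2 = 24 sixteenth notes.
In sixteenth notes: whole tied to quarter (whole + quarter) = 20; dotted quarter note = 6; whole tied to quarter (whole + quarter) = 20; whole = 16; whole tied to quarter (whole + quarter) = 20; dotted quarter = 6; dotted eighth = 3; whole tied to quarter (whole + quarter) = 20; dotted whole note = 24; whole = 16; whole = 16.
Sum: 20 + 6 + 20 + 16 + 20 + 6 + 3 + 20 + 24 + 16 + 16 = 167.
167 ÷ 24 = 6 complete bars with 23 sixteenth notes remaining = 46 thirty-second notes.

46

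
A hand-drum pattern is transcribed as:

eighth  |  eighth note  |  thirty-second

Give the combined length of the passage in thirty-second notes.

Working in thirty-second notes: eighth = 4; eighth note = 4; thirty-second = 1.
Altogether 4 + 4 + 1 = 9 thirty-second notes.

9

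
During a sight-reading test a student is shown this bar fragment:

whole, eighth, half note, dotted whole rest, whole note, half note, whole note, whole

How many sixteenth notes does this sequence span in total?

Each duration in sixteenth notes: whole = 16; eighth = 2; half note = 8; dotted whole rest = 24; whole note = 16; half note = 8; whole note = 16; whole = 16.
Altogether 16 + 2 + 8 + 24 + 16 + 8 + 16 + 16 = 106 sixteenth notes.

106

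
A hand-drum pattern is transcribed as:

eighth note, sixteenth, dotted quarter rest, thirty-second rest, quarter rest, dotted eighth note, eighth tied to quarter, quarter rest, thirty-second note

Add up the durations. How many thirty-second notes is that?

Each duration in thirty-second notes: eighth note = 4; sixteenth = 2; dotted quarter rest = 12; thirty-second rest = 1; quarter rest = 8; dotted eighth note = 6; eighth tied to quarter (eighth + quarter) = 12; quarter rest = 8; thirty-second note = 1.
Adding: 4 + 2 + 12 + 1 + 8 + 6 + 12 + 8 + 1 = 54 thirty-second notes.

54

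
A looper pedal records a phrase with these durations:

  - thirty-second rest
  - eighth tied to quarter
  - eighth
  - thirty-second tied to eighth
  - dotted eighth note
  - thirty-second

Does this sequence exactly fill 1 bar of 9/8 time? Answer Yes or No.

No

One bar of 9/8 = 36 thirty-second notes.
Each duration in thirty-second notes: thirty-second rest = 1; eighth tied to quarter (eighth + quarter) = 12; eighth = 4; thirty-second tied to eighth (thirty-second + eighth) = 5; dotted eighth note = 6; thirty-second = 1.
Sum: 1 + 12 + 4 + 5 + 6 + 1 = 29.
29 falls short of 36, so the answer is No.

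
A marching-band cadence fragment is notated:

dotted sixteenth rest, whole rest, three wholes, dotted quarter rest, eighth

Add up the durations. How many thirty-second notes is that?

Express everything in thirty-second notes: dotted sixteenth rest = 3; whole rest = 32; whole = 32; whole = 32; whole = 32; dotted quarter rest = 12; eighth = 4.
Sum: 3 + 32 + 32 + 32 + 32 + 12 + 4 = 147 thirty-second notes.

147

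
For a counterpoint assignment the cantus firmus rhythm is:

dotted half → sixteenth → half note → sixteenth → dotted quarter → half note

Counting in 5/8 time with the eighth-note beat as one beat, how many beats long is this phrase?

18

One eighth-note beat = 2 sixteenth notes.
Convert each value to sixteenth notes: dotted half = 12; sixteenth = 1; half note = 8; sixteenth = 1; dotted quarter = 6; half note = 8.
Sum: 12 + 1 + 8 + 1 + 6 + 8 = 36.
36 ÷ 2 = 18 beats.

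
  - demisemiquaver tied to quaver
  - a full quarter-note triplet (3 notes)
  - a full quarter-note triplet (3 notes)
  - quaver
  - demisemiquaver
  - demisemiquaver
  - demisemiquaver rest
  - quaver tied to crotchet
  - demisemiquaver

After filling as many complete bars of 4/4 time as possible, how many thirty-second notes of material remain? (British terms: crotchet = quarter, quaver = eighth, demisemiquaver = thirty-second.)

One bar of 4/4 = 32 thirty-second notes.
Convert each value to thirty-second notes: demisemiquaver tied to quaver (demisemiquaver + quaver) = 5; a full quarter-note triplet (3 notes) (three triplet quarters span one half) = 16; a full quarter-note triplet (3 notes) (three triplet quarters span one half) = 16; quaver = 4; demisemiquaver = 1; demisemiquaver = 1; demisemiquaver rest = 1; quaver tied to crotchet (quaver + crotchet) = 12; demisemiquaver = 1.
Total: 5 + 16 + 16 + 4 + 1 + 1 + 1 + 12 + 1 = 57.
57 ÷ 32 = 1 complete bar with 25 thirty-second notes remaining.

25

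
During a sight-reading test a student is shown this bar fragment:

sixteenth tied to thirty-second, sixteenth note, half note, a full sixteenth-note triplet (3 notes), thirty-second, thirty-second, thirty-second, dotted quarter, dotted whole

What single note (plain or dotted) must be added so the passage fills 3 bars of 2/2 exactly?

3 bars of 2/2 = 96 thirty-second notes.
Convert each value to thirty-second notes: sixteenth tied to thirty-second (sixteenth + thirty-second) = 3; sixteenth note = 2; half note = 16; a full sixteenth-note triplet (3 notes) (three triplet sixteenths span one eighth) = 4; thirty-second = 1; thirty-second = 1; thirty-second = 1; dotted quarter = 12; dotted whole = 48.
Total: 3 + 2 + 16 + 4 + 1 + 1 + 1 + 12 + 48 = 88.
Remaining: 96 − 88 = 8 thirty-second notes, which is a quarter note.

quarter note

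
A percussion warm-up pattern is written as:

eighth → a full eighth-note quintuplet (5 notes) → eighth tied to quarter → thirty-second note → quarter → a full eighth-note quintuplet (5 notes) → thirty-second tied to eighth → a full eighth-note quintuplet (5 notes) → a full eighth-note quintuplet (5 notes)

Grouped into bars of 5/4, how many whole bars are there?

One bar of 5/4 = 40 thirty-second notes.
Express everything in thirty-second notes: eighth = 4; a full eighth-note quintuplet (5 notes) (five quintuplet eighths span one half) = 16; eighth tied to quarter (eighth + quarter) = 12; thirty-second note = 1; quarter = 8; a full eighth-note quintuplet (5 notes) (five quintuplet eighths span one half) = 16; thirty-second tied to eighth (thirty-second + eighth) = 5; a full eighth-note quintuplet (5 notes) (five quintuplet eighths span one half) = 16; a full eighth-note quintuplet (5 notes) (five quintuplet eighths span one half) = 16.
Altogether 4 + 16 + 12 + 1 + 8 + 16 + 5 + 16 + 16 = 94.
94 ÷ 40 = 2 complete bars with 14 left over.

2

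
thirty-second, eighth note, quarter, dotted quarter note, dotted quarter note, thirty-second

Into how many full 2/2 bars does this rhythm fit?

1

One bar of 2/2 = 32 thirty-second notes.
Each duration in thirty-second notes: thirty-second = 1; eighth note = 4; quarter = 8; dotted quarter note = 12; dotted quarter note = 12; thirty-second = 1.
Total: 1 + 4 + 8 + 12 + 12 + 1 = 38.
38 ÷ 32 = 1 complete bar with 6 left over.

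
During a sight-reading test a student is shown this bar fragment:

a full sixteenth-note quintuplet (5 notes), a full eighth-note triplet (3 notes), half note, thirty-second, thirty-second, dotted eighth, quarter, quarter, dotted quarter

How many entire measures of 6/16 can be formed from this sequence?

One bar of 6/16 = 12 thirty-second notes.
Express everything in thirty-second notes: a full sixteenth-note quintuplet (5 notes) (five quintuplet sixteenths span one quarter) = 8; a full eighth-note triplet (3 notes) (three triplet eighths span one quarter) = 8; half note = 16; thirty-second = 1; thirty-second = 1; dotted eighth = 6; quarter = 8; quarter = 8; dotted quarter = 12.
Total: 8 + 8 + 16 + 1 + 1 + 6 + 8 + 8 + 12 = 68.
68 ÷ 12 = 5 complete bars with 8 left over.

5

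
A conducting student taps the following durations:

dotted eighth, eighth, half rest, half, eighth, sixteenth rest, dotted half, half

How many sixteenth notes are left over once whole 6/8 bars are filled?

One bar of 6/8 = 12 sixteenth notes.
In sixteenth notes: dotted eighth = 3; eighth = 2; half rest = 8; half = 8; eighth = 2; sixteenth rest = 1; dotted half = 12; half = 8.
Altogether 3 + 2 + 8 + 8 + 2 + 1 + 12 + 8 = 44.
44 ÷ 12 = 3 complete bars with 8 sixteenth notes remaining.

8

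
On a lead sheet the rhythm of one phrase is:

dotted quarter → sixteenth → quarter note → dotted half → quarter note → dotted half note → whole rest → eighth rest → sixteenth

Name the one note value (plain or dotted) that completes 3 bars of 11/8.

3 bars of 11/8 = 66 sixteenth notes.
Working in sixteenth notes: dotted quarter = 6; sixteenth = 1; quarter note = 4; dotted half = 12; quarter note = 4; dotted half note = 12; whole rest = 16; eighth rest = 2; sixteenth = 1.
Adding: 6 + 1 + 4 + 12 + 4 + 12 + 16 + 2 + 1 = 58.
Remaining: 66 − 58 = 8 sixteenth notes, which is a half note.

half note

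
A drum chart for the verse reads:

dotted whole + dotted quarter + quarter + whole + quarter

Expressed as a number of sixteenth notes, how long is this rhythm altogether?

54

Convert each value to sixteenth notes: dotted whole = 24; dotted quarter = 6; quarter = 4; whole = 16; quarter = 4.
Total: 24 + 6 + 4 + 16 + 4 = 54 sixteenth notes.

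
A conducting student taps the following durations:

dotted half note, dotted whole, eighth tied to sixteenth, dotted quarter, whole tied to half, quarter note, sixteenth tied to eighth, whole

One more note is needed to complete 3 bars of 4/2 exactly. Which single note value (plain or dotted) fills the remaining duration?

quarter note

3 bars of 4/2 = 96 sixteenth notes.
Each duration in sixteenth notes: dotted half note = 12; dotted whole = 24; eighth tied to sixteenth (eighth + sixteenth) = 3; dotted quarter = 6; whole tied to half (whole + half) = 24; quarter note = 4; sixteenth tied to eighth (sixteenth + eighth) = 3; whole = 16.
Sum: 12 + 24 + 3 + 6 + 24 + 4 + 3 + 16 = 92.
Remaining: 96 − 92 = 4 sixteenth notes, which is a quarter note.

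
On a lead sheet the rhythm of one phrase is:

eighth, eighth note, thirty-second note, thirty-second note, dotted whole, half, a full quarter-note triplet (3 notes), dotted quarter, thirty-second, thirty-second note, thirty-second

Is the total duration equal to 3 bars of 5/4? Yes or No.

No

One bar of 5/4 = 40 thirty-second notes, so 3 bars = 120.
Express everything in thirty-second notes: eighth = 4; eighth note = 4; thirty-second note = 1; thirty-second note = 1; dotted whole = 48; half = 16; a full quarter-note triplet (3 notes) (three triplet quarters span one half) = 16; dotted quarter = 12; thirty-second = 1; thirty-second note = 1; thirty-second = 1.
Altogether 4 + 4 + 1 + 1 + 48 + 16 + 16 + 12 + 1 + 1 + 1 = 105.
105 falls short of 120, so the answer is No.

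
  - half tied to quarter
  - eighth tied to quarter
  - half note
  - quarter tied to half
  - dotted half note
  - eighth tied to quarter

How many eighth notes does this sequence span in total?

Convert each value to eighth notes: half tied to quarter (half + quarter) = 6; eighth tied to quarter (eighth + quarter) = 3; half note = 4; quarter tied to half (quarter + half) = 6; dotted half note = 6; eighth tied to quarter (eighth + quarter) = 3.
Sum: 6 + 3 + 4 + 6 + 6 + 3 = 28 eighth notes.

28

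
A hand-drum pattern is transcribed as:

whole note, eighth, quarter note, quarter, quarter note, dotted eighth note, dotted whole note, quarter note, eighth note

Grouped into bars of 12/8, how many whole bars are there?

One bar of 12/8 = 24 sixteenth notes.
In sixteenth notes: whole note = 16; eighth = 2; quarter note = 4; quarter = 4; quarter note = 4; dotted eighth note = 3; dotted whole note = 24; quarter note = 4; eighth note = 2.
Altogether 16 + 2 + 4 + 4 + 4 + 3 + 24 + 4 + 2 = 63.
63 ÷ 24 = 2 complete bars with 15 left over.

2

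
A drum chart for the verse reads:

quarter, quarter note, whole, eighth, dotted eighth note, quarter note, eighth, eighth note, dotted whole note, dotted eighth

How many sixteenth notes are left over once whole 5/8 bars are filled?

4

One bar of 5/8 = 10 sixteenth notes.
Express everything in sixteenth notes: quarter = 4; quarter note = 4; whole = 16; eighth = 2; dotted eighth note = 3; quarter note = 4; eighth = 2; eighth note = 2; dotted whole note = 24; dotted eighth = 3.
Total: 4 + 4 + 16 + 2 + 3 + 4 + 2 + 2 + 24 + 3 = 64.
64 ÷ 10 = 6 complete bars with 4 sixteenth notes remaining.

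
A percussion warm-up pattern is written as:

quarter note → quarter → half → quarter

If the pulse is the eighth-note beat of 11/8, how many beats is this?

10

One eighth-note beat = 2 sixteenth notes.
Each duration in sixteenth notes: quarter note = 4; quarter = 4; half = 8; quarter = 4.
Altogether 4 + 4 + 8 + 4 = 20.
20 ÷ 2 = 10 beats.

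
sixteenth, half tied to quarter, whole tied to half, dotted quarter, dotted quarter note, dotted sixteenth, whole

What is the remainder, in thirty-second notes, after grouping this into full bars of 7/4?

21

One bar of 7/4 = 56 thirty-second notes.
Working in thirty-second notes: sixteenth = 2; half tied to quarter (half + quarter) = 24; whole tied to half (whole + half) = 48; dotted quarter = 12; dotted quarter note = 12; dotted sixteenth = 3; whole = 32.
Sum: 2 + 24 + 48 + 12 + 12 + 3 + 32 = 133.
133 ÷ 56 = 2 complete bars with 21 thirty-second notes remaining.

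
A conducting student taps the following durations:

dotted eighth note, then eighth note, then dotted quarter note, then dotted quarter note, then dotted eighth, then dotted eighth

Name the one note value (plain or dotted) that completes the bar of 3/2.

sixteenth note

The bar of 3/2 = 24 sixteenth notes.
Working in sixteenth notes: dotted eighth note = 3; eighth note = 2; dotted quarter note = 6; dotted quarter note = 6; dotted eighth = 3; dotted eighth = 3.
Altogether 3 + 2 + 6 + 6 + 3 + 3 = 23.
Remaining: 24 − 23 = 1 sixteenth note, which is a sixteenth note.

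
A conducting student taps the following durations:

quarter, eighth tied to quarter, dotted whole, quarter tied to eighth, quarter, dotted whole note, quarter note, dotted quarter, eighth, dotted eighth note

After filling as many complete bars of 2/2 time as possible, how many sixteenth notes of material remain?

One bar of 2/2 = 16 sixteenth notes.
In sixteenth notes: quarter = 4; eighth tied to quarter (eighth + quarter) = 6; dotted whole = 24; quarter tied to eighth (quarter + eighth) = 6; quarter = 4; dotted whole note = 24; quarter note = 4; dotted quarter = 6; eighth = 2; dotted eighth note = 3.
Sum: 4 + 6 + 24 + 6 + 4 + 24 + 4 + 6 + 2 + 3 = 83.
83 ÷ 16 = 5 complete bars with 3 sixteenth notes remaining.

3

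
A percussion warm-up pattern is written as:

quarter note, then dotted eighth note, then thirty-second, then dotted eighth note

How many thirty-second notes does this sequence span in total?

Express everything in thirty-second notes: quarter note = 8; dotted eighth note = 6; thirty-second = 1; dotted eighth note = 6.
Total: 8 + 6 + 1 + 6 = 21 thirty-second notes.

21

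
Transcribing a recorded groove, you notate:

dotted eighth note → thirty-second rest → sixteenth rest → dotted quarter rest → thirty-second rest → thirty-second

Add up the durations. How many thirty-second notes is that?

23

Working in thirty-second notes: dotted eighth note = 6; thirty-second rest = 1; sixteenth rest = 2; dotted quarter rest = 12; thirty-second rest = 1; thirty-second = 1.
Total: 6 + 1 + 2 + 12 + 1 + 1 = 23 thirty-second notes.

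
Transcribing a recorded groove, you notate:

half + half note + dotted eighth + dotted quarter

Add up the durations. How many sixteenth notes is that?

In sixteenth notes: half = 8; half note = 8; dotted eighth = 3; dotted quarter = 6.
Adding: 8 + 8 + 3 + 6 = 25 sixteenth notes.

25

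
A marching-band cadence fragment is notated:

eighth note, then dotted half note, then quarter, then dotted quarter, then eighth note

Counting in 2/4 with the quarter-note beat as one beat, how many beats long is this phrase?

One quarter-note beat = 2 eighth notes.
Working in eighth notes: eighth note = 1; dotted half note = 6; quarter = 2; dotted quarter = 3; eighth note = 1.
Adding: 1 + 6 + 2 + 3 + 1 = 13.
13 ÷ 2 = 6.5 beats.

6.5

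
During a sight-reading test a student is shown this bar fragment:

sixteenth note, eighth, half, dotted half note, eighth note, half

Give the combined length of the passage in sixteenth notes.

Each duration in sixteenth notes: sixteenth note = 1; eighth = 2; half = 8; dotted half note = 12; eighth note = 2; half = 8.
Adding: 1 + 2 + 8 + 12 + 2 + 8 = 33 sixteenth notes.

33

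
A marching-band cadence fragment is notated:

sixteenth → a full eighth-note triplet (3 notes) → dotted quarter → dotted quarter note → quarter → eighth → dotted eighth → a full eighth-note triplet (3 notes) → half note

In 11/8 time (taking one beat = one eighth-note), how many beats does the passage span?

One eighth-note beat = 2 sixteenth notes.
In sixteenth notes: sixteenth = 1; a full eighth-note triplet (3 notes) (three triplet eighths span one quarter) = 4; dotted quarter = 6; dotted quarter note = 6; quarter = 4; eighth = 2; dotted eighth = 3; a full eighth-note triplet (3 notes) (three triplet eighths span one quarter) = 4; half note = 8.
Altogether 1 + 4 + 6 + 6 + 4 + 2 + 3 + 4 + 8 = 38.
38 ÷ 2 = 19 beats.

19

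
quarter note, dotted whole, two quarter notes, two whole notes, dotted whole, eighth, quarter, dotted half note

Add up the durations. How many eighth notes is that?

55

Working in eighth notes: quarter note = 2; dotted whole = 12; quarter note = 2; quarter note = 2; whole note = 8; whole note = 8; dotted whole = 12; eighth = 1; quarter = 2; dotted half note = 6.
Altogether 2 + 12 + 2 + 2 + 8 + 8 + 12 + 1 + 2 + 6 = 55 eighth notes.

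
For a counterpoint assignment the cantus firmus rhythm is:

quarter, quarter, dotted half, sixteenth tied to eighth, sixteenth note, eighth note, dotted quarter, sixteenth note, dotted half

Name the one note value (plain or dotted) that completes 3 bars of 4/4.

3 bars of 4/4 = 48 sixteenth notes.
In sixteenth notes: quarter = 4; quarter = 4; dotted half = 12; sixteenth tied to eighth (sixteenth + eighth) = 3; sixteenth note = 1; eighth note = 2; dotted quarter = 6; sixteenth note = 1; dotted half = 12.
Adding: 4 + 4 + 12 + 3 + 1 + 2 + 6 + 1 + 12 = 45.
Remaining: 48 − 45 = 3 sixteenth notes, which is a dotted eighth note.

dotted eighth note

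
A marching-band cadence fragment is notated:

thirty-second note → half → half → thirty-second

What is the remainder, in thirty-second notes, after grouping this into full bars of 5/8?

14

One bar of 5/8 = 20 thirty-second notes.
In thirty-second notes: thirty-second note = 1; half = 16; half = 16; thirty-second = 1.
Sum: 1 + 16 + 16 + 1 = 34.
34 ÷ 20 = 1 complete bar with 14 thirty-second notes remaining.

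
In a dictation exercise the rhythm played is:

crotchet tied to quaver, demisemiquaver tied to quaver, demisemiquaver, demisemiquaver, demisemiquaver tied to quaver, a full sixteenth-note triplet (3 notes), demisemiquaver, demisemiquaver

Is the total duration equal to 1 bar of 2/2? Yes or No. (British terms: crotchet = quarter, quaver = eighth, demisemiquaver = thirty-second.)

One bar of 2/2 = 32 thirty-second notes.
Convert each value to thirty-second notes: crotchet tied to quaver (crotchet + quaver) = 12; demisemiquaver tied to quaver (demisemiquaver + quaver) = 5; demisemiquaver = 1; demisemiquaver = 1; demisemiquaver tied to quaver (demisemiquaver + quaver) = 5; a full sixteenth-note triplet (3 notes) (three triplet sixteenths span one eighth) = 4; demisemiquaver = 1; demisemiquaver = 1.
Adding: 12 + 5 + 1 + 1 + 5 + 4 + 1 + 1 = 30.
30 falls short of 32, so the answer is No.

No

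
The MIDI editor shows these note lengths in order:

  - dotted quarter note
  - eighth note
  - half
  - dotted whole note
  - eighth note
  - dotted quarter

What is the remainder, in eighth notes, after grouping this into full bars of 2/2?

One bar of 2/2 = 8 eighth notes.
In eighth notes: dotted quarter note = 3; eighth note = 1; half = 4; dotted whole note = 12; eighth note = 1; dotted quarter = 3.
Adding: 3 + 1 + 4 + 12 + 1 + 3 = 24.
24 ÷ 8 = 3 complete bars with 0 eighth notes remaining.

0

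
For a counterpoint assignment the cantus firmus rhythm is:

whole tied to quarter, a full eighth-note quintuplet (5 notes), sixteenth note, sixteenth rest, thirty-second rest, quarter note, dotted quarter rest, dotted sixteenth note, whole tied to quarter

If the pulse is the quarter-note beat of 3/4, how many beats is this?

One quarter-note beat = 8 thirty-second notes.
In thirty-second notes: whole tied to quarter (whole + quarter) = 40; a full eighth-note quintuplet (5 notes) (five quintuplet eighths span one half) = 16; sixteenth note = 2; sixteenth rest = 2; thirty-second rest = 1; quarter note = 8; dotted quarter rest = 12; dotted sixteenth note = 3; whole tied to quarter (whole + quarter) = 40.
Adding: 40 + 16 + 2 + 2 + 1 + 8 + 12 + 3 + 40 = 124.
124 ÷ 8 = 15.5 beats.

15.5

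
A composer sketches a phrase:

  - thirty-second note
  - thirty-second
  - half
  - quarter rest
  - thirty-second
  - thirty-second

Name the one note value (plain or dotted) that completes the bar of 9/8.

quarter note

The bar of 9/8 = 36 thirty-second notes.
Convert each value to thirty-second notes: thirty-second note = 1; thirty-second = 1; half = 16; quarter rest = 8; thirty-second = 1; thirty-second = 1.
Total: 1 + 1 + 16 + 8 + 1 + 1 = 28.
Remaining: 36 − 28 = 8 thirty-second notes, which is a quarter note.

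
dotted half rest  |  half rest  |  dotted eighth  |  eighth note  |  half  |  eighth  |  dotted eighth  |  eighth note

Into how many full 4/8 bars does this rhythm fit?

5

One bar of 4/8 = 8 sixteenth notes.
Working in sixteenth notes: dotted half rest = 12; half rest = 8; dotted eighth = 3; eighth note = 2; half = 8; eighth = 2; dotted eighth = 3; eighth note = 2.
Adding: 12 + 8 + 3 + 2 + 8 + 2 + 3 + 2 = 40.
40 ÷ 8 = 5 complete bars with 0 left over.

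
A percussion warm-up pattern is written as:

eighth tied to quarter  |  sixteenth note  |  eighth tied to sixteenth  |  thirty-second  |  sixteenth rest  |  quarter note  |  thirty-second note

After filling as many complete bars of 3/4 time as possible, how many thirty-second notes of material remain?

8

One bar of 3/4 = 24 thirty-second notes.
Each duration in thirty-second notes: eighth tied to quarter (eighth + quarter) = 12; sixteenth note = 2; eighth tied to sixteenth (eighth + sixteenth) = 6; thirty-second = 1; sixteenth rest = 2; quarter note = 8; thirty-second note = 1.
Altogether 12 + 2 + 6 + 1 + 2 + 8 + 1 = 32.
32 ÷ 24 = 1 complete bar with 8 thirty-second notes remaining.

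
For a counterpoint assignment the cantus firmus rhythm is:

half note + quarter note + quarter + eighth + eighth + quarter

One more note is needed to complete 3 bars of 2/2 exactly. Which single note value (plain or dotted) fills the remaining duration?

dotted whole note

3 bars of 2/2 = 24 eighth notes.
Working in eighth notes: half note = 4; quarter note = 2; quarter = 2; eighth = 1; eighth = 1; quarter = 2.
Altogether 4 + 2 + 2 + 1 + 1 + 2 = 12.
Remaining: 24 − 12 = 12 eighth notes, which is a dotted whole note.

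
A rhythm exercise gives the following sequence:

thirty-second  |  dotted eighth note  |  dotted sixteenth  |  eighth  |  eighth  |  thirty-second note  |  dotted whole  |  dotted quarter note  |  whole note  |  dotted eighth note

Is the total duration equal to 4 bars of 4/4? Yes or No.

One bar of 4/4 = 32 thirty-second notes, so 4 bars = 128.
Convert each value to thirty-second notes: thirty-second = 1; dotted eighth note = 6; dotted sixteenth = 3; eighth = 4; eighth = 4; thirty-second note = 1; dotted whole = 48; dotted quarter note = 12; whole note = 32; dotted eighth note = 6.
Total: 1 + 6 + 3 + 4 + 4 + 1 + 48 + 12 + 32 + 6 = 117.
117 falls short of 128, so the answer is No.

No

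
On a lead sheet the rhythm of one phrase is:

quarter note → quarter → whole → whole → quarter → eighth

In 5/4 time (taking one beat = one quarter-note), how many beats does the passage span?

One quarter-note beat = 2 eighth notes.
Express everything in eighth notes: quarter note = 2; quarter = 2; whole = 8; whole = 8; quarter = 2; eighth = 1.
Total: 2 + 2 + 8 + 8 + 2 + 1 = 23.
23 ÷ 2 = 11.5 beats.

11.5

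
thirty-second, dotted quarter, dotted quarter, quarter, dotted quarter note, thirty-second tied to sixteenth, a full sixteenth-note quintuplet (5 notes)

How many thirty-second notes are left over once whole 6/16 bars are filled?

8

One bar of 6/16 = 12 thirty-second notes.
Each duration in thirty-second notes: thirty-second = 1; dotted quarter = 12; dotted quarter = 12; quarter = 8; dotted quarter note = 12; thirty-second tied to sixteenth (thirty-second + sixteenth) = 3; a full sixteenth-note quintuplet (5 notes) (five quintuplet sixteenths span one quarter) = 8.
Altogether 1 + 12 + 12 + 8 + 12 + 3 + 8 = 56.
56 ÷ 12 = 4 complete bars with 8 thirty-second notes remaining.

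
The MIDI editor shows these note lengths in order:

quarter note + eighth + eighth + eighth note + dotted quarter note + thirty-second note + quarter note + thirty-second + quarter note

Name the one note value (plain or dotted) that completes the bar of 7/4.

The bar of 7/4 = 56 thirty-second notes.
Express everything in thirty-second notes: quarter note = 8; eighth = 4; eighth = 4; eighth note = 4; dotted quarter note = 12; thirty-second note = 1; quarter note = 8; thirty-second = 1; quarter note = 8.
Altogether 8 + 4 + 4 + 4 + 12 + 1 + 8 + 1 + 8 = 50.
Remaining: 56 − 50 = 6 thirty-second notes, which is a dotted eighth note.

dotted eighth note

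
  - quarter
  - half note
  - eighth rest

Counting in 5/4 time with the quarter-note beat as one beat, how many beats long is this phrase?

3.5

One quarter-note beat = 2 eighth notes.
Express everything in eighth notes: quarter = 2; half note = 4; eighth rest = 1.
Sum: 2 + 4 + 1 = 7.
7 ÷ 2 = 3.5 beats.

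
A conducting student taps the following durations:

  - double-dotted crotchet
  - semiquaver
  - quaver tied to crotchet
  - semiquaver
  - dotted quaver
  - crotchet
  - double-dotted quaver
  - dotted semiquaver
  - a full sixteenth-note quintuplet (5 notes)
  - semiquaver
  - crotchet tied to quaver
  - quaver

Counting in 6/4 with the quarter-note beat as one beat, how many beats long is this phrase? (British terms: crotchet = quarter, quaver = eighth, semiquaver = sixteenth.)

10

One quarter-note beat = 8 thirty-second notes.
In thirty-second notes: double-dotted crotchet = 14; semiquaver = 2; quaver tied to crotchet (quaver + crotchet) = 12; semiquaver = 2; dotted quaver = 6; crotchet = 8; double-dotted quaver = 7; dotted semiquaver = 3; a full sixteenth-note quintuplet (5 notes) (five quintuplet sixteenths span one quarter) = 8; semiquaver = 2; crotchet tied to quaver (crotchet + quaver) = 12; quaver = 4.
Total: 14 + 2 + 12 + 2 + 6 + 8 + 7 + 3 + 8 + 2 + 12 + 4 = 80.
80 ÷ 8 = 10 beats.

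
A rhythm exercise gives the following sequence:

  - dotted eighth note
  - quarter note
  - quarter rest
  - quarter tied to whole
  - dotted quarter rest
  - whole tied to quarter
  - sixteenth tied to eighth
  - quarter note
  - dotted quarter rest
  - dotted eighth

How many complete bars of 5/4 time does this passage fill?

3

One bar of 5/4 = 20 sixteenth notes.
Each duration in sixteenth notes: dotted eighth note = 3; quarter note = 4; quarter rest = 4; quarter tied to whole (quarter + whole) = 20; dotted quarter rest = 6; whole tied to quarter (whole + quarter) = 20; sixteenth tied to eighth (sixteenth + eighth) = 3; quarter note = 4; dotted quarter rest = 6; dotted eighth = 3.
Adding: 3 + 4 + 4 + 20 + 6 + 20 + 3 + 4 + 6 + 3 = 73.
73 ÷ 20 = 3 complete bars with 13 left over.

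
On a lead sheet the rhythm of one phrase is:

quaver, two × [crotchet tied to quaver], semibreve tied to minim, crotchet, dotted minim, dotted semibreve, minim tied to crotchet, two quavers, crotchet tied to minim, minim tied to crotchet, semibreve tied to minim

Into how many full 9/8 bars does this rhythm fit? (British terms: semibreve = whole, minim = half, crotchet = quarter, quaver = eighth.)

One bar of 9/8 = 9 eighth notes.
Working in eighth notes: quaver = 1; crotchet tied to quaver (crotchet + quaver) = 3; crotchet tied to quaver (crotchet + quaver) = 3; semibreve tied to minim (semibreve + minim) = 12; crotchet = 2; dotted minim = 6; dotted semibreve = 12; minim tied to crotchet (minim + crotchet) = 6; quaver = 1; quaver = 1; crotchet tied to minim (crotchet + minim) = 6; minim tied to crotchet (minim + crotchet) = 6; semibreve tied to minim (semibreve + minim) = 12.
Adding: 1 + 3 + 3 + 12 + 2 + 6 + 12 + 6 + 1 + 1 + 6 + 6 + 12 = 71.
71 ÷ 9 = 7 complete bars with 8 left over.

7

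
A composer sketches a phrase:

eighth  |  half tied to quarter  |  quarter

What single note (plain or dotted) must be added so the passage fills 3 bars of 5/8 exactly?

dotted half note

3 bars of 5/8 = 15 eighth notes.
Working in eighth notes: eighth = 1; half tied to quarter (half + quarter) = 6; quarter = 2.
Adding: 1 + 6 + 2 = 9.
Remaining: 15 − 9 = 6 eighth notes, which is a dotted half note.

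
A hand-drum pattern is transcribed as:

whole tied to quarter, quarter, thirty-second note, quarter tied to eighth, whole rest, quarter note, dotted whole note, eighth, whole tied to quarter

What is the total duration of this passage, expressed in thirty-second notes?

In thirty-second notes: whole tied to quarter (whole + quarter) = 40; quarter = 8; thirty-second note = 1; quarter tied to eighth (quarter + eighth) = 12; whole rest = 32; quarter note = 8; dotted whole note = 48; eighth = 4; whole tied to quarter (whole + quarter) = 40.
Sum: 40 + 8 + 1 + 12 + 32 + 8 + 48 + 4 + 40 = 193 thirty-second notes.

193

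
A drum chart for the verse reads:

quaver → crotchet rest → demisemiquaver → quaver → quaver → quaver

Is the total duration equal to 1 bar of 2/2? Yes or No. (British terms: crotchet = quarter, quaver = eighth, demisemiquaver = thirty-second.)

No

One bar of 2/2 = 32 thirty-second notes.
Convert each value to thirty-second notes: quaver = 4; crotchet rest = 8; demisemiquaver = 1; quaver = 4; quaver = 4; quaver = 4.
Total: 4 + 8 + 1 + 4 + 4 + 4 = 25.
25 falls short of 32, so the answer is No.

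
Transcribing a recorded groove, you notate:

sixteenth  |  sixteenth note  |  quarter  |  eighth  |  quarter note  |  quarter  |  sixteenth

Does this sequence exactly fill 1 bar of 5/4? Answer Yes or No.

One bar of 5/4 = 20 sixteenth notes.
Convert each value to sixteenth notes: sixteenth = 1; sixteenth note = 1; quarter = 4; eighth = 2; quarter note = 4; quarter = 4; sixteenth = 1.
Altogether 1 + 1 + 4 + 2 + 4 + 4 + 1 = 17.
17 falls short of 20, so the answer is No.

No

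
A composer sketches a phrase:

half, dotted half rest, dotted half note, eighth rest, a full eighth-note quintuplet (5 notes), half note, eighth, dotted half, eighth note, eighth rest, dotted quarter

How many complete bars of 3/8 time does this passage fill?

One bar of 3/8 = 3 eighth notes.
In eighth notes: half = 4; dotted half rest = 6; dotted half note = 6; eighth rest = 1; a full eighth-note quintuplet (5 notes) (five quintuplet eighths span one half) = 4; half note = 4; eighth = 1; dotted half = 6; eighth note = 1; eighth rest = 1; dotted quarter = 3.
Adding: 4 + 6 + 6 + 1 + 4 + 4 + 1 + 6 + 1 + 1 + 3 = 37.
37 ÷ 3 = 12 complete bars with 1 left over.

12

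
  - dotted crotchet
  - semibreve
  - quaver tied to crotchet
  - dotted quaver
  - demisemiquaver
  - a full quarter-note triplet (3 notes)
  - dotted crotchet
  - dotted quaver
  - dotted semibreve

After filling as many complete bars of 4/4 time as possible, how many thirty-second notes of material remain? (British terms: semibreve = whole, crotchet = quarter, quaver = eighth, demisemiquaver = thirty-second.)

17

One bar of 4/4 = 32 thirty-second notes.
Express everything in thirty-second notes: dotted crotchet = 12; semibreve = 32; quaver tied to crotchet (quaver + crotchet) = 12; dotted quaver = 6; demisemiquaver = 1; a full quarter-note triplet (3 notes) (three triplet quarters span one half) = 16; dotted crotchet = 12; dotted quaver = 6; dotted semibreve = 48.
Altogether 12 + 32 + 12 + 6 + 1 + 16 + 12 + 6 + 48 = 145.
145 ÷ 32 = 4 complete bars with 17 thirty-second notes remaining.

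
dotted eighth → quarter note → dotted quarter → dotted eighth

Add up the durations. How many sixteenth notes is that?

16

Express everything in sixteenth notes: dotted eighth = 3; quarter note = 4; dotted quarter = 6; dotted eighth = 3.
Total: 3 + 4 + 6 + 3 = 16 sixteenth notes.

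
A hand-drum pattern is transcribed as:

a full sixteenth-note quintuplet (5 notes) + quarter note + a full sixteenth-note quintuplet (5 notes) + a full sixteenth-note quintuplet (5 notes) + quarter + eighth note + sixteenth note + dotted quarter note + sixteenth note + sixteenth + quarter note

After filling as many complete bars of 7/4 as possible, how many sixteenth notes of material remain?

One bar of 7/4 = 28 sixteenth notes.
In sixteenth notes: a full sixteenth-note quintuplet (5 notes) (five quintuplet sixteenths span one quarter) = 4; quarter note = 4; a full sixteenth-note quintuplet (5 notes) (five quintuplet sixteenths span one quarter) = 4; a full sixteenth-note quintuplet (5 notes) (five quintuplet sixteenths span one quarter) = 4; quarter = 4; eighth note = 2; sixteenth note = 1; dotted quarter note = 6; sixteenth note = 1; sixteenth = 1; quarter note = 4.
Altogether 4 + 4 + 4 + 4 + 4 + 2 + 1 + 6 + 1 + 1 + 4 = 35.
35 ÷ 28 = 1 complete bar with 7 sixteenth notes remaining.

7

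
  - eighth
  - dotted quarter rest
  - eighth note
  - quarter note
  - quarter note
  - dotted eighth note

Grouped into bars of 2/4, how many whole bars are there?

One bar of 2/4 = 8 sixteenth notes.
Working in sixteenth notes: eighth = 2; dotted quarter rest = 6; eighth note = 2; quarter note = 4; quarter note = 4; dotted eighth note = 3.
Altogether 2 + 6 + 2 + 4 + 4 + 3 = 21.
21 ÷ 8 = 2 complete bars with 5 left over.

2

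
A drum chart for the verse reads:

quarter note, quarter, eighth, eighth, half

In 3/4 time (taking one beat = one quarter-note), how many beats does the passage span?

5

One quarter-note beat = 2 eighth notes.
Express everything in eighth notes: quarter note = 2; quarter = 2; eighth = 1; eighth = 1; half = 4.
Sum: 2 + 2 + 1 + 1 + 4 = 10.
10 ÷ 2 = 5 beats.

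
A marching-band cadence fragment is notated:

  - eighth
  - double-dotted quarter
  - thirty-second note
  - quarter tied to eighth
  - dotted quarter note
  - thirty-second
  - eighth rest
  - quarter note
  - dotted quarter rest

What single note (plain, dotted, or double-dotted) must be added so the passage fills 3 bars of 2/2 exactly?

3 bars of 2/2 = 96 thirty-second notes.
In thirty-second notes: eighth = 4; double-dotted quarter = 14; thirty-second note = 1; quarter tied to eighth (quarter + eighth) = 12; dotted quarter note = 12; thirty-second = 1; eighth rest = 4; quarter note = 8; dotted quarter rest = 12.
Sum: 4 + 14 + 1 + 12 + 12 + 1 + 4 + 8 + 12 = 68.
Remaining: 96 − 68 = 28 thirty-second notes, which is a double-dotted half note.

double-dotted half note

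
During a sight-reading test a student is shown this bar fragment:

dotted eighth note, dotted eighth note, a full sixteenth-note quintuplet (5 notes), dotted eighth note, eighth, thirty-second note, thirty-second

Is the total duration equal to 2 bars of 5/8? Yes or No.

One bar of 5/8 = 20 thirty-second notes, so 2 bars = 40.
Each duration in thirty-second notes: dotted eighth note = 6; dotted eighth note = 6; a full sixteenth-note quintuplet (5 notes) (five quintuplet sixteenths span one quarter) = 8; dotted eighth note = 6; eighth = 4; thirty-second note = 1; thirty-second = 1.
Total: 6 + 6 + 8 + 6 + 4 + 1 + 1 = 32.
32 falls short of 40, so the answer is No.

No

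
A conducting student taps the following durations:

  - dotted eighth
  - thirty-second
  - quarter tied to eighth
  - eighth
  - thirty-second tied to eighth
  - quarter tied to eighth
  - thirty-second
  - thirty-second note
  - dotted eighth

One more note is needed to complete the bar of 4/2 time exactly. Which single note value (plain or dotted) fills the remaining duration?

half note

The bar of 4/2 = 64 thirty-second notes.
Convert each value to thirty-second notes: dotted eighth = 6; thirty-second = 1; quarter tied to eighth (quarter + eighth) = 12; eighth = 4; thirty-second tied to eighth (thirty-second + eighth) = 5; quarter tied to eighth (quarter + eighth) = 12; thirty-second = 1; thirty-second note = 1; dotted eighth = 6.
Sum: 6 + 1 + 12 + 4 + 5 + 12 + 1 + 1 + 6 = 48.
Remaining: 64 − 48 = 16 thirty-second notes, which is a half note.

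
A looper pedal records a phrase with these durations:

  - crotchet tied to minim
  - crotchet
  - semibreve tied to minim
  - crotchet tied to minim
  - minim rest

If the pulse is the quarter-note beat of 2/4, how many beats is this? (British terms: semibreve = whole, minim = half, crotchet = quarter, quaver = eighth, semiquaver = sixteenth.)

15

One quarter-note beat = 2 eighth notes.
Each duration in eighth notes: crotchet tied to minim (crotchet + minim) = 6; crotchet = 2; semibreve tied to minim (semibreve + minim) = 12; crotchet tied to minim (crotchet + minim) = 6; minim rest = 4.
Sum: 6 + 2 + 12 + 6 + 4 = 30.
30 ÷ 2 = 15 beats.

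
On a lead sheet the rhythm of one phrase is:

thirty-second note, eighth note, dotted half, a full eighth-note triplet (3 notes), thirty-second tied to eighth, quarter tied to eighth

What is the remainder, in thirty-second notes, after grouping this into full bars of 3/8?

One bar of 3/8 = 12 thirty-second notes.
Each duration in thirty-second notes: thirty-second note = 1; eighth note = 4; dotted half = 24; a full eighth-note triplet (3 notes) (three triplet eighths span one quarter) = 8; thirty-second tied to eighth (thirty-second + eighth) = 5; quarter tied to eighth (quarter + eighth) = 12.
Sum: 1 + 4 + 24 + 8 + 5 + 12 = 54.
54 ÷ 12 = 4 complete bars with 6 thirty-second notes remaining.

6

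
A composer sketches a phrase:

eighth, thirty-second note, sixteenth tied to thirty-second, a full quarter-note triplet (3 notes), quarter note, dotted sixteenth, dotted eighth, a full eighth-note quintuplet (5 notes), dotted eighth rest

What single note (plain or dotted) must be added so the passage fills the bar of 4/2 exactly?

thirty-second note

The bar of 4/2 = 64 thirty-second notes.
Convert each value to thirty-second notes: eighth = 4; thirty-second note = 1; sixteenth tied to thirty-second (sixteenth + thirty-second) = 3; a full quarter-note triplet (3 notes) (three triplet quarters span one half) = 16; quarter note = 8; dotted sixteenth = 3; dotted eighth = 6; a full eighth-note quintuplet (5 notes) (five quintuplet eighths span one half) = 16; dotted eighth rest = 6.
Sum: 4 + 1 + 3 + 16 + 8 + 3 + 6 + 16 + 6 = 63.
Remaining: 64 − 63 = 1 thirty-second note, which is a thirty-second note.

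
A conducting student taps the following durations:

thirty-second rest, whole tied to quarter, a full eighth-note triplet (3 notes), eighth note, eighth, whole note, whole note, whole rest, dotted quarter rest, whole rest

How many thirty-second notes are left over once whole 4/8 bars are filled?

One bar of 4/8 = 16 thirty-second notes.
Express everything in thirty-second notes: thirty-second rest = 1; whole tied to quarter (whole + quarter) = 40; a full eighth-note triplet (3 notes) (three triplet eighths span one quarter) = 8; eighth note = 4; eighth = 4; whole note = 32; whole note = 32; whole rest = 32; dotted quarter rest = 12; whole rest = 32.
Sum: 1 + 40 + 8 + 4 + 4 + 32 + 32 + 32 + 12 + 32 = 197.
197 ÷ 16 = 12 complete bars with 5 thirty-second notes remaining.

5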